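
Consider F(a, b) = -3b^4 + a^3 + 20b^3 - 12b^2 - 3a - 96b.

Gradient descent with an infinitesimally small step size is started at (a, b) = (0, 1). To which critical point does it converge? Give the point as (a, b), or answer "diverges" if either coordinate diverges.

F is separable, so gradient descent decouples: a follows -∂F/∂a, b follows -∂F/∂b.
∂F/∂a = 3(a - 1)(a + 1); at a=0 this is -3, so a increases.
∂F/∂b = -12(b - 4)(b - 2)(b + 1); at b=1 this is -72, so b increases.
a converges to its nearest critical value 1 (a local min of the a-part); b converges to 2. The iterate converges to (1, 2).

(1, 2)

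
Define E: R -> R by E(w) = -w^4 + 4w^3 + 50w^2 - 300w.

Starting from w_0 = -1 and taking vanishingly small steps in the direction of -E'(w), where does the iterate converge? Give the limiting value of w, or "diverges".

E'(w) = -4(w - 5)(w - 3)(w + 5), so E'(-1) = -384.
Gradient descent moves in the -E' direction, i.e. w is increasing.
The nearest critical point in that direction is w = 3, where E'' = 64 > 0 (a local minimum). The iterate converges there.

3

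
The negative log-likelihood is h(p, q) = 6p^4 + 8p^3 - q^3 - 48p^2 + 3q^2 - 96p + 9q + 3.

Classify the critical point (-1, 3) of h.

local maximum

The mixed partial ∂²h/∂p∂q is 0, so the Hessian at any point is diag(h_pp, h_qq) = diag(24(3p^2 + 2p - 4), 6(-q + 1)).
At (-1, 3): H = diag(-72, -12).
Both eigenvalues are negative, so H is negative definite: a local maximum.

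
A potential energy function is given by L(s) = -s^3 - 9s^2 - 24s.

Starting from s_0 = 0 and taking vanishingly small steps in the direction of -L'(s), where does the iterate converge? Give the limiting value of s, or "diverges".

L'(s) = -3(s + 2)(s + 4), so L'(0) = -24.
Gradient descent moves in the -L' direction, i.e. s is increasing.
There is no critical point above s=0, and L' keeps the same sign, so the iterate runs off to +∞.

diverges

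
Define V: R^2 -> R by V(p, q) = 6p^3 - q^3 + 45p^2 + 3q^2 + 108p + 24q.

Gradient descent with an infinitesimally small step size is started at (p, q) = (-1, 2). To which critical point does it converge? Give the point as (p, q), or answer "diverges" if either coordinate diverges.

V is separable, so gradient descent decouples: p follows -∂V/∂p, q follows -∂V/∂q.
∂V/∂p = 18(p + 2)(p + 3); at p=-1 this is 36, so p decreases.
∂V/∂q = -3(q - 4)(q + 2); at q=2 this is 24, so q decreases.
p converges to its nearest critical value -2 (a local min of the p-part); q converges to -2. The iterate converges to (-2, -2).

(-2, -2)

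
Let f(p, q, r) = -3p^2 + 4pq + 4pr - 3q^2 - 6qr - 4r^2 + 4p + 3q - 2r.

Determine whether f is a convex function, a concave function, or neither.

f is quadratic, so its Hessian is the constant matrix H = [[-6, 4, 4], [4, -6, -6], [4, -6, -8]].
Leading principal minors: -6, 20, -40.
Signs alternate −, +, − ⇒ H ≺ 0 ⇒ concave.

concave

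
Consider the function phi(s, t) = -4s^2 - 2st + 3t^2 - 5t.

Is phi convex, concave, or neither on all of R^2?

phi is quadratic, so its Hessian is the constant matrix H = [[-8, -2], [-2, 6]].
det(H) = -52, tr(H) = -2.
det(H) < 0, so H is indefinite: neither convex nor concave.

neither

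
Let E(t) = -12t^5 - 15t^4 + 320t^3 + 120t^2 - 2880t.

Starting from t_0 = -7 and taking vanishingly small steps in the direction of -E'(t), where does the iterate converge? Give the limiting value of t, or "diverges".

-4

E'(t) = -60(t - 3)(t - 2)(t + 2)(t + 4), so E'(-7) = -81000.
Gradient descent moves in the -E' direction, i.e. t is increasing.
The nearest critical point in that direction is t = -4, where E'' = 5040 > 0 (a local minimum). The iterate converges there.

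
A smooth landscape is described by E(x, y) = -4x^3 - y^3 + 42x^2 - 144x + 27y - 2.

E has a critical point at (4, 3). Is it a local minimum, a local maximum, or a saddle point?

The mixed partial ∂²E/∂x∂y is 0, so the Hessian at any point is diag(E_xx, E_yy) = diag(12(-2x + 7), -6y).
At (4, 3): H = diag(-12, -18).
Both eigenvalues are negative, so H is negative definite: a local maximum.

local maximum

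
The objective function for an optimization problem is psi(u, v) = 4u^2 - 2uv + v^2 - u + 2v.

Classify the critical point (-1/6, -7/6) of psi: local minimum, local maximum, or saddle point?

local minimum

The Hessian of psi is constant: H = [[8, -2], [-2, 2]].
det(H) = 8·2 − (-2)² = 12.
det(H) > 0 and tr(H) = 10 > 0, so H is positive definite and the point is a local minimum.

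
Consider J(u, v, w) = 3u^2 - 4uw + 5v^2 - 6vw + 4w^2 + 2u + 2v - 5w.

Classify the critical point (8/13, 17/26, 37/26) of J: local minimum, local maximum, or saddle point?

The Hessian is constant: H = [[6, 0, -4], [0, 10, -6], [-4, -6, 8]].
Leading principal minors: Δ₁ = 6, Δ₂ = 60, Δ₃ = 104.
All leading minors are positive, so H is positive definite: a local minimum.

local minimum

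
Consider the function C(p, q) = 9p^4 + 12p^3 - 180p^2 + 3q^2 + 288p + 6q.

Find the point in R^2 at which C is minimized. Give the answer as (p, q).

C(p,q) separates as A(p) + B(q), so its minimum is min A + min B.
A'(p) = 36(p - 2)(p - 1)(p + 4) vanishes at p ∈ {-4, 1, 2}; B'(q) = 6q + 6 vanishes at q ∈ {-1}.
Local minima of A (where A''>0): A(-4)=-2496, A(2)=96. Local minima of B: B(-1)=-3.
So the global minimum of C is A(-4) + B(-1) = -2496 − 3 = -2499, attained at (-4, -1).

(-4, -1)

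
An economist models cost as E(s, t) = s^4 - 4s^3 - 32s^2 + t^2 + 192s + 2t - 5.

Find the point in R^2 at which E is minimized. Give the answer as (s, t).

(-4, -1)

E(s,t) separates as P(s) + Q(t) − 5, so its minimum is min P + min Q − 5.
P'(s) = 4(s - 4)(s - 3)(s + 4) vanishes at s ∈ {-4, 3, 4}; Q'(t) = 2(t + 1) vanishes at t ∈ {-1}.
Local minima of P (where P''>0): P(-4)=-768, P(4)=256. Local minima of Q: Q(-1)=-1.
So the global minimum of E is P(-4) + Q(-1) − 5 = -768 − 1 − 5 = -774, attained at (-4, -1).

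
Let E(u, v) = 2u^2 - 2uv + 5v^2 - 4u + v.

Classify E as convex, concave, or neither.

convex

E is quadratic, so its Hessian is the constant matrix H = [[4, -2], [-2, 10]].
det(H) = 36, tr(H) = 14.
det(H) > 0 and tr(H) > 0, so H is positive definite everywhere: convex.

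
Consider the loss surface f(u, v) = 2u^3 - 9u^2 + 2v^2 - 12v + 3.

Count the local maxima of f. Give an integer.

0

f separates as a function of u plus a function of v, so ∇f=0 decouples.
∂f/∂u = 6u(u - 3) = 0 at u ∈ {0, 3}; ∂f/∂v = 4(v - 3) = 0 at v ∈ {3}.
The Hessian is diagonal: diag(f_uu, f_vv). Second derivatives: f_uu(0)=-18, f_uu(3)=18; f_vv(3)=4.
Local maxima occur where both diagonal entries negative: none. Count: 0.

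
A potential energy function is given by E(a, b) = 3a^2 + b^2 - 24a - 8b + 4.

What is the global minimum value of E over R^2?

E(a,b) separates as P(a) + Q(b) + 4, so its minimum is min P + min Q + 4.
P'(a) = 6a - 24 vanishes at a ∈ {4}; Q'(b) = 2b - 8 vanishes at b ∈ {4}.
Local minima of P (where P''>0): P(4)=-48. Local minima of Q: Q(4)=-16.
So the global minimum of E is P(4) + Q(4) + 4 = -48 − 16 + 4 = -60, attained at (4, 4).

-60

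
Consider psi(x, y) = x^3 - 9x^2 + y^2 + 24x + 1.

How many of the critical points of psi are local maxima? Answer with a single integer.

psi separates as a function of x plus a function of y, so ∇psi=0 decouples.
∂psi/∂x = 3(x - 4)(x - 2) = 0 at x ∈ {2, 4}; ∂psi/∂y = 2y = 0 at y ∈ {0}.
The Hessian is diagonal: diag(psi_xx, psi_yy). Second derivatives: psi_xx(2)=-6, psi_xx(4)=6; psi_yy(0)=2.
Local maxima occur where both diagonal entries negative: none. Count: 0.

0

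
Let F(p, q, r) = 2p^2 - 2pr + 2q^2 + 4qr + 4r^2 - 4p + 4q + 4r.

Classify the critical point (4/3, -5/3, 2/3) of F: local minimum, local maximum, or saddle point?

The Hessian is constant: H = [[4, 0, -2], [0, 4, 4], [-2, 4, 8]].
Leading principal minors: Δ₁ = 4, Δ₂ = 16, Δ₃ = 48.
All leading minors are positive, so H is positive definite: a local minimum.

local minimum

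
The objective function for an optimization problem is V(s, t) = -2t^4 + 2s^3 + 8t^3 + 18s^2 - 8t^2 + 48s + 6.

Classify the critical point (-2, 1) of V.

The mixed partial ∂²V/∂s∂t is 0, so the Hessian at any point is diag(V_ss, V_tt) = diag(12(s + 3), 8(-3t^2 + 6t - 2)).
At (-2, 1): H = diag(12, 8).
Both eigenvalues are positive, so H is positive definite: a local minimum.

local minimum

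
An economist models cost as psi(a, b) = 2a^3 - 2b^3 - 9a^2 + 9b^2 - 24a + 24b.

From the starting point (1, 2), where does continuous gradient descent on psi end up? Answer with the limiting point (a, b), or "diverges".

(4, -1)

psi is separable, so gradient descent decouples: a follows -∂psi/∂a, b follows -∂psi/∂b.
∂psi/∂a = 6(a - 4)(a + 1); at a=1 this is -36, so a increases.
∂psi/∂b = -6(b - 4)(b + 1); at b=2 this is 36, so b decreases.
a converges to its nearest critical value 4 (a local min of the a-part); b converges to -1. The iterate converges to (4, -1).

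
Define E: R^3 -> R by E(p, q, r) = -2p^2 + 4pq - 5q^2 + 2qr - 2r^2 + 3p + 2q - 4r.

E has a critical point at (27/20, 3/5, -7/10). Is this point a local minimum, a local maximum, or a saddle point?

local maximum

The Hessian is constant: H = [[-4, 4, 0], [4, -10, 2], [0, 2, -4]].
Leading principal minors: Δ₁ = -4, Δ₂ = 24, Δ₃ = -80.
The minors alternate sign starting negative (−, +, −), so H is negative definite: a local maximum.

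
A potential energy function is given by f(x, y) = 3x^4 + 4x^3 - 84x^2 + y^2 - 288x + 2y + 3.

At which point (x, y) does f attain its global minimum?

f(x,y) separates as P(x) + Q(y) + 3, so its minimum is min P + min Q + 3.
P'(x) = 12(x - 4)(x + 2)(x + 3) vanishes at x ∈ {-3, -2, 4}; Q'(y) = 2y + 2 vanishes at y ∈ {-1}.
Local minima of P (where P''>0): P(-3)=243, P(4)=-1472. Local minima of Q: Q(-1)=-1.
So the global minimum of f is P(4) + Q(-1) + 3 = -1472 − 1 + 3 = -1470, attained at (4, -1).

(4, -1)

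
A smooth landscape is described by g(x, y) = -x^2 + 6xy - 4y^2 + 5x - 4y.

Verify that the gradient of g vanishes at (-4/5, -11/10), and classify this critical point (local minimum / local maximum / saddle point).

saddle point

∇g = (-2x + 6y + 5, 6x - 8y - 4); substituting (-4/5, -11/10) gives ∇g = (0, 0), so (-4/5, -11/10) is indeed a critical point.
The Hessian of g is constant: H = [[-2, 6], [6, -8]].
det(H) = (-2)·(-8) − 6² = -20.
Since det(H) < 0, H is indefinite and the critical point is a saddle point.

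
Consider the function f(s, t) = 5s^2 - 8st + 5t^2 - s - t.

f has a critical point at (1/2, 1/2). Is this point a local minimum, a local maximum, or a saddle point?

local minimum

The Hessian of f is constant: H = [[10, -8], [-8, 10]].
det(H) = 10·10 − (-8)² = 36.
det(H) > 0 and tr(H) = 20 > 0, so H is positive definite and the point is a local minimum.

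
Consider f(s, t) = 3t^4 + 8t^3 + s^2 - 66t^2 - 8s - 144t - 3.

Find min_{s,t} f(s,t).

-586

f(s,t) separates as P(s) + Q(t) − 3, so its minimum is min P + min Q − 3.
P'(s) = 2s - 8 vanishes at s ∈ {4}; Q'(t) = 12(t - 3)(t + 1)(t + 4) vanishes at t ∈ {-4, -1, 3}.
Local minima of P (where P''>0): P(4)=-16. Local minima of Q: Q(-4)=-224, Q(3)=-567.
So the global minimum of f is P(4) + Q(3) − 3 = -16 − 567 − 3 = -586, attained at (4, 3).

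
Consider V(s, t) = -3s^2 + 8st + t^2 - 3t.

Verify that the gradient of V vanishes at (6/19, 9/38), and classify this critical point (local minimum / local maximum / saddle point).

∇V = (-6s + 8t, 8s + 2t - 3); substituting (6/19, 9/38) gives ∇V = (0, 0), so (6/19, 9/38) is indeed a critical point.
The Hessian of V is constant: H = [[-6, 8], [8, 2]].
det(H) = (-6)·2 − 8² = -76.
Since det(H) < 0, H is indefinite and the critical point is a saddle point.

saddle point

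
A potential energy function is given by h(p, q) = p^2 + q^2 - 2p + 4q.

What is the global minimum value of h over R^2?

-5

h(p,q) separates as A(p) + B(q), so its minimum is min A + min B.
A'(p) = 2p - 2 vanishes at p ∈ {1}; B'(q) = 2q + 4 vanishes at q ∈ {-2}.
Local minima of A (where A''>0): A(1)=-1. Local minima of B: B(-2)=-4.
So the global minimum of h is A(1) + B(-2) = -1 − 4 = -5, attained at (1, -2).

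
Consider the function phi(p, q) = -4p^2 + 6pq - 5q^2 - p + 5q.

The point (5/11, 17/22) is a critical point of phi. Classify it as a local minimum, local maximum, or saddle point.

The Hessian of phi is constant: H = [[-8, 6], [6, -10]].
det(H) = (-8)·(-10) − 6² = 44.
det(H) > 0 and tr(H) = -18 < 0, so H is negative definite and the point is a local maximum.

local maximum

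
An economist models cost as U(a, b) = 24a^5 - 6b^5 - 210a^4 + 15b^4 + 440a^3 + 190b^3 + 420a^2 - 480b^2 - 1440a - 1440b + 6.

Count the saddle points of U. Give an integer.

U separates as a function of a plus a function of b, so ∇U=0 decouples.
∂U/∂a = 120(a - 4)(a - 3)(a - 1)(a + 1) = 0 at a ∈ {-1, 1, 3, 4}; ∂U/∂b = -30(b - 4)(b - 3)(b + 1)(b + 4) = 0 at b ∈ {-4, -1, 3, 4}.
The Hessian is diagonal: diag(U_aa, U_bb). Second derivatives: U_aa(-1)=-4800, U_aa(1)=1440, U_aa(3)=-960, U_aa(4)=1800; U_bb(-4)=5040, U_bb(-1)=-1800, U_bb(3)=840, U_bb(4)=-1200.
Saddle points occur where the two diagonal entries have opposite signs: (-1, -4), (-1, 3), (1, -1), (1, 4), (3, -4), (3, 3), (4, -1), (4, 4). Count: 8.

8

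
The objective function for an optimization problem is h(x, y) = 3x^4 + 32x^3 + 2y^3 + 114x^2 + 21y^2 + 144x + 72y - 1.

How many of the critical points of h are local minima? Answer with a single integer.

h separates as a function of x plus a function of y, so ∇h=0 decouples.
∂h/∂x = 12(x + 1)(x + 3)(x + 4) = 0 at x ∈ {-4, -3, -1}; ∂h/∂y = 6(y + 3)(y + 4) = 0 at y ∈ {-4, -3}.
The Hessian is diagonal: diag(h_xx, h_yy). Second derivatives: h_xx(-4)=36, h_xx(-3)=-24, h_xx(-1)=72; h_yy(-4)=-6, h_yy(-3)=6.
Local minima occur where both diagonal entries positive: (-4, -3), (-1, -3). Count: 2.

2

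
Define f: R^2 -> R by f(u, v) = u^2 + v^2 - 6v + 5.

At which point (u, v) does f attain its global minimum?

f(u,v) separates as P(u) + Q(v) + 5, so its minimum is min P + min Q + 5.
P'(u) = 2u vanishes at u ∈ {0}; Q'(v) = 2v - 6 vanishes at v ∈ {3}.
Local minima of P (where P''>0): P(0)=0. Local minima of Q: Q(3)=-9.
So the global minimum of f is P(0) + Q(3) + 5 = 0 − 9 + 5 = -4, attained at (0, 3).

(0, 3)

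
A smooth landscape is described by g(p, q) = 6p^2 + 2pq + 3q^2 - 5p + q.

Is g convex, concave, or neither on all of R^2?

convex

g is quadratic, so its Hessian is the constant matrix H = [[12, 2], [2, 6]].
det(H) = 68, tr(H) = 18.
det(H) > 0 and tr(H) > 0, so H is positive definite everywhere: convex.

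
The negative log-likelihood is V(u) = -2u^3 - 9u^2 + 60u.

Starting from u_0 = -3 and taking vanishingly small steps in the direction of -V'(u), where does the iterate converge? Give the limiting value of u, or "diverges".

V'(u) = -6(u - 2)(u + 5), so V'(-3) = 60.
Gradient descent moves in the -V' direction, i.e. u is decreasing.
The nearest critical point in that direction is u = -5, where V'' = 42 > 0 (a local minimum). The iterate converges there.

-5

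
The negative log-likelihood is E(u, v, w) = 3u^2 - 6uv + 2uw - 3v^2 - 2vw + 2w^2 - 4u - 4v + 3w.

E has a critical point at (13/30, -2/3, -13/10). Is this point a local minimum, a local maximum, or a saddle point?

saddle point

The Hessian is constant: H = [[6, -6, 2], [-6, -6, -2], [2, -2, 4]].
Leading principal minors: Δ₁ = 6, Δ₂ = -72, Δ₃ = -240.
The minors fit neither the all-positive nor the alternating-sign pattern, so H is indefinite: a saddle point.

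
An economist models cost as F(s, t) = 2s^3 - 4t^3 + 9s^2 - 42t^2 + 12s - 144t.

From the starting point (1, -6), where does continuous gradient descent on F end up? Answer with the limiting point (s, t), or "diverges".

F is separable, so gradient descent decouples: s follows -∂F/∂s, t follows -∂F/∂t.
∂F/∂s = 6(s + 1)(s + 2); at s=1 this is 36, so s decreases.
∂F/∂t = -12(t + 3)(t + 4); at t=-6 this is -72, so t increases.
s converges to its nearest critical value -1 (a local min of the s-part); t converges to -4. The iterate converges to (-1, -4).

(-1, -4)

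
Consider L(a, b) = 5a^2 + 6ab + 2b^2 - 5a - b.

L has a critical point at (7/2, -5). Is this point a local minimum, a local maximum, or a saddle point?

local minimum

The Hessian of L is constant: H = [[10, 6], [6, 4]].
det(H) = 10·4 − 6² = 4.
det(H) > 0 and tr(H) = 14 > 0, so H is positive definite and the point is a local minimum.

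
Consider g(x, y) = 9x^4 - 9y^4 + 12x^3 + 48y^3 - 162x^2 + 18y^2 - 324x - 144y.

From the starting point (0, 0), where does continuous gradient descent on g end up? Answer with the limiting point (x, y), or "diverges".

(3, 1)

g is separable, so gradient descent decouples: x follows -∂g/∂x, y follows -∂g/∂y.
∂g/∂x = 36(x - 3)(x + 1)(x + 3); at x=0 this is -324, so x increases.
∂g/∂y = -36(y - 4)(y - 1)(y + 1); at y=0 this is -144, so y increases.
x converges to its nearest critical value 3 (a local min of the x-part); y converges to 1. The iterate converges to (3, 1).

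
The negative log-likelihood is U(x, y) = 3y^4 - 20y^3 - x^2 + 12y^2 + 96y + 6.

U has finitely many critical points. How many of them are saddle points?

U separates as a function of x plus a function of y, so ∇U=0 decouples.
∂U/∂x = -2x = 0 at x ∈ {0}; ∂U/∂y = 12(y - 4)(y - 2)(y + 1) = 0 at y ∈ {-1, 2, 4}.
The Hessian is diagonal: diag(U_xx, U_yy). Second derivatives: U_xx(0)=-2; U_yy(-1)=180, U_yy(2)=-72, U_yy(4)=120.
Saddle points occur where the two diagonal entries have opposite signs: (0, -1), (0, 4). Count: 2.

2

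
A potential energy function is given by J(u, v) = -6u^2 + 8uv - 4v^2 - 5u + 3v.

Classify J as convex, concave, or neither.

J is quadratic, so its Hessian is the constant matrix H = [[-12, 8], [8, -8]].
det(H) = 32, tr(H) = -20.
det(H) > 0 and tr(H) < 0, so H is negative definite everywhere: concave.

concave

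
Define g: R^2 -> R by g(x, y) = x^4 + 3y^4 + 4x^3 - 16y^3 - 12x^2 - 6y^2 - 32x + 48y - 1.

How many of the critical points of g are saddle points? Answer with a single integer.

g separates as a function of x plus a function of y, so ∇g=0 decouples.
∂g/∂x = 4(x - 2)(x + 1)(x + 4) = 0 at x ∈ {-4, -1, 2}; ∂g/∂y = 12(y - 4)(y - 1)(y + 1) = 0 at y ∈ {-1, 1, 4}.
The Hessian is diagonal: diag(g_xx, g_yy). Second derivatives: g_xx(-4)=72, g_xx(-1)=-36, g_xx(2)=72; g_yy(-1)=120, g_yy(1)=-72, g_yy(4)=180.
Saddle points occur where the two diagonal entries have opposite signs: (-4, 1), (-1, -1), (-1, 4), (2, 1). Count: 4.

4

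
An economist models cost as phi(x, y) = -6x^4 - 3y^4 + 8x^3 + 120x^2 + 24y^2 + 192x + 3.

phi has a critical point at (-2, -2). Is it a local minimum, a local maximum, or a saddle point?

The mixed partial ∂²phi/∂x∂y is 0, so the Hessian at any point is diag(phi_xx, phi_yy) = diag(24(-3x^2 + 2x + 10), 12(-3y^2 + 4)).
At (-2, -2): H = diag(-144, -96).
Both eigenvalues are negative, so H is negative definite: a local maximum.

local maximum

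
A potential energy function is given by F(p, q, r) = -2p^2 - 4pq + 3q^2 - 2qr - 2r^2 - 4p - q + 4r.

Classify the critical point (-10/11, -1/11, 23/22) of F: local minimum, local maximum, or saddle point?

saddle point

The Hessian is constant: H = [[-4, -4, 0], [-4, 6, -2], [0, -2, -4]].
Leading principal minors: Δ₁ = -4, Δ₂ = -40, Δ₃ = 176.
The minors fit neither the all-positive nor the alternating-sign pattern, so H is indefinite: a saddle point.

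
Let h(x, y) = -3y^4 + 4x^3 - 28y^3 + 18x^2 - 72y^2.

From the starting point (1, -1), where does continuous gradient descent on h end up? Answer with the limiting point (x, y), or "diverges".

(0, -3)

h is separable, so gradient descent decouples: x follows -∂h/∂x, y follows -∂h/∂y.
∂h/∂x = 12x(x + 3); at x=1 this is 48, so x decreases.
∂h/∂y = -12y(y + 3)(y + 4); at y=-1 this is 72, so y decreases.
x converges to its nearest critical value 0 (a local min of the x-part); y converges to -3. The iterate converges to (0, -3).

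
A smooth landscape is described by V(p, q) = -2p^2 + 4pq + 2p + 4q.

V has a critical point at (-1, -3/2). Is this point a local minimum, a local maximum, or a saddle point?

saddle point

The Hessian of V is constant: H = [[-4, 4], [4, 0]].
det(H) = (-4)·0 − 4² = -16.
Since det(H) < 0, H is indefinite and the critical point is a saddle point.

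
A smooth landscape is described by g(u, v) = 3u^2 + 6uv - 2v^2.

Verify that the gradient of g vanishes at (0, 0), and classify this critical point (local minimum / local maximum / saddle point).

∇g = (6u + 6v, 6u - 4v); substituting (0, 0) gives ∇g = (0, 0), so (0, 0) is indeed a critical point.
The Hessian of g is constant: H = [[6, 6], [6, -4]].
det(H) = 6·(-4) − 6² = -60.
Since det(H) < 0, H is indefinite and the critical point is a saddle point.

saddle point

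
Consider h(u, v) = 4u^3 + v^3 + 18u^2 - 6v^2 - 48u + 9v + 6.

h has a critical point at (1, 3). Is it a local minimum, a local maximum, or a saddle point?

The mixed partial ∂²h/∂u∂v is 0, so the Hessian at any point is diag(h_uu, h_vv) = diag(12(2u + 3), 6(v - 2)).
At (1, 3): H = diag(60, 6).
Both eigenvalues are positive, so H is positive definite: a local minimum.

local minimum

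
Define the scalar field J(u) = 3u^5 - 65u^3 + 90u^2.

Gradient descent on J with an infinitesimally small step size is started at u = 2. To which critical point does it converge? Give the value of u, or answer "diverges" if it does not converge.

3

J'(u) = 15u(u - 3)(u - 1)(u + 4), so J'(2) = -180.
Gradient descent moves in the -J' direction, i.e. u is increasing.
The nearest critical point in that direction is u = 3, where J'' = 630 > 0 (a local minimum). The iterate converges there.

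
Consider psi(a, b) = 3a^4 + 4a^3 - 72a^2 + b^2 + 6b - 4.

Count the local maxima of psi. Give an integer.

psi separates as a function of a plus a function of b, so ∇psi=0 decouples.
∂psi/∂a = 12a(a - 3)(a + 4) = 0 at a ∈ {-4, 0, 3}; ∂psi/∂b = 2(b + 3) = 0 at b ∈ {-3}.
The Hessian is diagonal: diag(psi_aa, psi_bb). Second derivatives: psi_aa(-4)=336, psi_aa(0)=-144, psi_aa(3)=252; psi_bb(-3)=2.
Local maxima occur where both diagonal entries negative: none. Count: 0.

0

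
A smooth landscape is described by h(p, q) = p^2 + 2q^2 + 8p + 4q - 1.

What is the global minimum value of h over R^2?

h(p,q) separates as A(p) + B(q) − 1, so its minimum is min A + min B − 1.
A'(p) = 2p + 8 vanishes at p ∈ {-4}; B'(q) = 4q + 4 vanishes at q ∈ {-1}.
Local minima of A (where A''>0): A(-4)=-16. Local minima of B: B(-1)=-2.
So the global minimum of h is A(-4) + B(-1) − 1 = -16 − 2 − 1 = -19, attained at (-4, -1).

-19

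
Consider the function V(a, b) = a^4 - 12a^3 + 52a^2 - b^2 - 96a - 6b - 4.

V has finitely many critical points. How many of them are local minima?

V separates as a function of a plus a function of b, so ∇V=0 decouples.
∂V/∂a = 4(a - 4)(a - 3)(a - 2) = 0 at a ∈ {2, 3, 4}; ∂V/∂b = -2(b + 3) = 0 at b ∈ {-3}.
The Hessian is diagonal: diag(V_aa, V_bb). Second derivatives: V_aa(2)=8, V_aa(3)=-4, V_aa(4)=8; V_bb(-3)=-2.
Local minima occur where both diagonal entries positive: none. Count: 0.

0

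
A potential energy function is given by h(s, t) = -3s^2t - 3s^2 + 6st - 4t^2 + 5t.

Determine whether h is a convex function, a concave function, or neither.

neither

The term -3s^2t is cubic, so the Hessian is not constant.
∂²h/∂s² = -6t - 6, which takes both signs as t varies (negative for sufficiently large t). A diagonal entry of the Hessian changing sign means the Hessian is neither positive- nor negative-semidefinite on all of R^2.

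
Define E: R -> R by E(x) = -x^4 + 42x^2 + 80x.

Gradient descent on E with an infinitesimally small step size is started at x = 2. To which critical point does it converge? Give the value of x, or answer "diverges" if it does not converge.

E'(x) = -4(x - 5)(x + 1)(x + 4), so E'(2) = 216.
Gradient descent moves in the -E' direction, i.e. x is decreasing.
The nearest critical point in that direction is x = -1, where E'' = 72 > 0 (a local minimum). The iterate converges there.

-1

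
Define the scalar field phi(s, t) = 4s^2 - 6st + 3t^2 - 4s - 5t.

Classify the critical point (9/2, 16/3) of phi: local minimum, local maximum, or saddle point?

local minimum

The Hessian of phi is constant: H = [[8, -6], [-6, 6]].
det(H) = 8·6 − (-6)² = 12.
det(H) > 0 and tr(H) = 14 > 0, so H is positive definite and the point is a local minimum.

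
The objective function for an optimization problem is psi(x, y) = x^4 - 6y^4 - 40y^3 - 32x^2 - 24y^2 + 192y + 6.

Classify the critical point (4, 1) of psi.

saddle point

The mixed partial ∂²psi/∂x∂y is 0, so the Hessian at any point is diag(psi_xx, psi_yy) = diag(4(3x^2 - 16), -24(3y^2 + 10y + 2)).
At (4, 1): H = diag(128, -360).
The eigenvalues have opposite signs, so H is indefinite: a saddle point.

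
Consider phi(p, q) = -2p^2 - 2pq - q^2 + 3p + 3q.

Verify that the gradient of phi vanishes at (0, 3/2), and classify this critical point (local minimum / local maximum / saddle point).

local maximum

∇phi = (-4p - 2q + 3, -2p - 2q + 3); substituting (0, 3/2) gives ∇phi = (0, 0), so (0, 3/2) is indeed a critical point.
The Hessian of phi is constant: H = [[-4, -2], [-2, -2]].
det(H) = (-4)·(-2) − (-2)² = 4.
det(H) > 0 and tr(H) = -6 < 0, so H is negative definite and the point is a local maximum.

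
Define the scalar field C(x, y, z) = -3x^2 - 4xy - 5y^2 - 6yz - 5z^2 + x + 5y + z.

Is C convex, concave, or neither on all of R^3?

C is quadratic, so its Hessian is the constant matrix H = [[-6, -4, 0], [-4, -10, -6], [0, -6, -10]].
Leading principal minors: -6, 44, -224.
Signs alternate −, +, − ⇒ H ≺ 0 ⇒ concave.

concave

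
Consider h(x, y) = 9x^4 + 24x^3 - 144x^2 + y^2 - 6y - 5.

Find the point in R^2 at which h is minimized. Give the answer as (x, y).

(-4, 3)

h(x,y) separates as P(x) + Q(y) − 5, so its minimum is min P + min Q − 5.
P'(x) = 36x(x - 2)(x + 4) vanishes at x ∈ {-4, 0, 2}; Q'(y) = 2y - 6 vanishes at y ∈ {3}.
Local minima of P (where P''>0): P(-4)=-1536, P(2)=-240. Local minima of Q: Q(3)=-9.
So the global minimum of h is P(-4) + Q(3) − 5 = -1536 − 9 − 5 = -1550, attained at (-4, 3).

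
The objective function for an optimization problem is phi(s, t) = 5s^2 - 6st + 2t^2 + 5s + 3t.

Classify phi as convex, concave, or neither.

convex

phi is quadratic, so its Hessian is the constant matrix H = [[10, -6], [-6, 4]].
det(H) = 4, tr(H) = 14.
det(H) > 0 and tr(H) > 0, so H is positive definite everywhere: convex.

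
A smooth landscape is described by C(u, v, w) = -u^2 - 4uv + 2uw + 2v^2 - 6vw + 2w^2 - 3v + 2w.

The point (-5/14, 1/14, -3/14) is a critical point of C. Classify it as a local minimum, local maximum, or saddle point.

The Hessian is constant: H = [[-2, -4, 2], [-4, 4, -6], [2, -6, 4]].
Leading principal minors: Δ₁ = -2, Δ₂ = -24, Δ₃ = 56.
The minors fit neither the all-positive nor the alternating-sign pattern, so H is indefinite: a saddle point.

saddle point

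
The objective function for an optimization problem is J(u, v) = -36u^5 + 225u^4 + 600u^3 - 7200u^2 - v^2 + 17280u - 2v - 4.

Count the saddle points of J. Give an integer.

J separates as a function of u plus a function of v, so ∇J=0 decouples.
∂J/∂u = -180(u - 4)(u - 3)(u - 2)(u + 4) = 0 at u ∈ {-4, 2, 3, 4}; ∂J/∂v = -2(v + 1) = 0 at v ∈ {-1}.
The Hessian is diagonal: diag(J_uu, J_vv). Second derivatives: J_uu(-4)=60480, J_uu(2)=-2160, J_uu(3)=1260, J_uu(4)=-2880; J_vv(-1)=-2.
Saddle points occur where the two diagonal entries have opposite signs: (-4, -1), (3, -1). Count: 2.

2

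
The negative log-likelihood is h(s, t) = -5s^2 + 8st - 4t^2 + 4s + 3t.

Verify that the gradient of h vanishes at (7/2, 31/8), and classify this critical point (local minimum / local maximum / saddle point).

local maximum

∇h = (-10s + 8t + 4, 8s - 8t + 3); substituting (7/2, 31/8) gives ∇h = (0, 0), so (7/2, 31/8) is indeed a critical point.
The Hessian of h is constant: H = [[-10, 8], [8, -8]].
det(H) = (-10)·(-8) − 8² = 16.
det(H) > 0 and tr(H) = -18 < 0, so H is negative definite and the point is a local maximum.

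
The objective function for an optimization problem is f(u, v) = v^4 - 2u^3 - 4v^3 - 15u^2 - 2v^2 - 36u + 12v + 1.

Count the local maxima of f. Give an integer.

1

f separates as a function of u plus a function of v, so ∇f=0 decouples.
∂f/∂u = -6(u + 2)(u + 3) = 0 at u ∈ {-3, -2}; ∂f/∂v = 4(v - 3)(v - 1)(v + 1) = 0 at v ∈ {-1, 1, 3}.
The Hessian is diagonal: diag(f_uu, f_vv). Second derivatives: f_uu(-3)=6, f_uu(-2)=-6; f_vv(-1)=32, f_vv(1)=-16, f_vv(3)=32.
Local maxima occur where both diagonal entries negative: (-2, 1). Count: 1.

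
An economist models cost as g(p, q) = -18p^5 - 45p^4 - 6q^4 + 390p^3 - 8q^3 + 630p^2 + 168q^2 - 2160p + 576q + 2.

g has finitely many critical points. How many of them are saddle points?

g separates as a function of p plus a function of q, so ∇g=0 decouples.
∂g/∂p = -90(p - 3)(p - 1)(p + 2)(p + 4) = 0 at p ∈ {-4, -2, 1, 3}; ∂g/∂q = -24(q - 4)(q + 2)(q + 3) = 0 at q ∈ {-3, -2, 4}.
The Hessian is diagonal: diag(g_pp, g_qq). Second derivatives: g_pp(-4)=6300, g_pp(-2)=-2700, g_pp(1)=2700, g_pp(3)=-6300; g_qq(-3)=-168, g_qq(-2)=144, g_qq(4)=-1008.
Saddle points occur where the two diagonal entries have opposite signs: (-4, -3), (-4, 4), (-2, -2), (1, -3), (1, 4), (3, -2). Count: 6.

6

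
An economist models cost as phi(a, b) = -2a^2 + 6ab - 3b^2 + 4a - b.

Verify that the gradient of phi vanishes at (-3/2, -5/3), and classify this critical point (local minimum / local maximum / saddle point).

saddle point

∇phi = (-4a + 6b + 4, 6a - 6b - 1); substituting (-3/2, -5/3) gives ∇phi = (0, 0), so (-3/2, -5/3) is indeed a critical point.
The Hessian of phi is constant: H = [[-4, 6], [6, -6]].
det(H) = (-4)·(-6) − 6² = -12.
Since det(H) < 0, H is indefinite and the critical point is a saddle point.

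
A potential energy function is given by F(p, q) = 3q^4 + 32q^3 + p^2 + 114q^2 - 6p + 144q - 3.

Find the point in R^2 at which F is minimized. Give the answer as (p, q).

(3, -1)

F(p,q) separates as A(p) + B(q) − 3, so its minimum is min A + min B − 3.
A'(p) = 2p - 6 vanishes at p ∈ {3}; B'(q) = 12(q + 1)(q + 3)(q + 4) vanishes at q ∈ {-4, -3, -1}.
Local minima of A (where A''>0): A(3)=-9. Local minima of B: B(-4)=-32, B(-1)=-59.
So the global minimum of F is A(3) + B(-1) − 3 = -9 − 59 − 3 = -71, attained at (3, -1).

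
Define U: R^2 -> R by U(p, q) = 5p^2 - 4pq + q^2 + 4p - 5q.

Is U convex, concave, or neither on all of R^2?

convex

U is quadratic, so its Hessian is the constant matrix H = [[10, -4], [-4, 2]].
det(H) = 4, tr(H) = 12.
det(H) > 0 and tr(H) > 0, so H is positive definite everywhere: convex.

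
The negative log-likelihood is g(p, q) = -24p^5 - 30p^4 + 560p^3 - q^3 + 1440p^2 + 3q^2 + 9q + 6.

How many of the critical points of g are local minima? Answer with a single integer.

2

g separates as a function of p plus a function of q, so ∇g=0 decouples.
∂g/∂p = -120p(p - 4)(p + 2)(p + 3) = 0 at p ∈ {-3, -2, 0, 4}; ∂g/∂q = -3(q - 3)(q + 1) = 0 at q ∈ {-1, 3}.
The Hessian is diagonal: diag(g_pp, g_qq). Second derivatives: g_pp(-3)=2520, g_pp(-2)=-1440, g_pp(0)=2880, g_pp(4)=-20160; g_qq(-1)=12, g_qq(3)=-12.
Local minima occur where both diagonal entries positive: (-3, -1), (0, -1). Count: 2.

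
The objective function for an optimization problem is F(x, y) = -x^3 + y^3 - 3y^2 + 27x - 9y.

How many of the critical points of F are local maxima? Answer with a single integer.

F separates as a function of x plus a function of y, so ∇F=0 decouples.
∂F/∂x = -3(x - 3)(x + 3) = 0 at x ∈ {-3, 3}; ∂F/∂y = 3(y - 3)(y + 1) = 0 at y ∈ {-1, 3}.
The Hessian is diagonal: diag(F_xx, F_yy). Second derivatives: F_xx(-3)=18, F_xx(3)=-18; F_yy(-1)=-12, F_yy(3)=12.
Local maxima occur where both diagonal entries negative: (3, -1). Count: 1.

1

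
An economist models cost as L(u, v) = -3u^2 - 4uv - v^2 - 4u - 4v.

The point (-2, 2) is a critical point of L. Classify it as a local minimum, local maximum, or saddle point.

saddle point

The Hessian of L is constant: H = [[-6, -4], [-4, -2]].
det(H) = (-6)·(-2) − (-4)² = -4.
Since det(H) < 0, H is indefinite and the critical point is a saddle point.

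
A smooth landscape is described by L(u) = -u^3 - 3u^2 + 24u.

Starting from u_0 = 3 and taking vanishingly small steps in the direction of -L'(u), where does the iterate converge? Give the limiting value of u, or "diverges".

L'(u) = -3(u - 2)(u + 4), so L'(3) = -21.
Gradient descent moves in the -L' direction, i.e. u is increasing.
There is no critical point above u=3, and L' keeps the same sign, so the iterate runs off to +∞.

diverges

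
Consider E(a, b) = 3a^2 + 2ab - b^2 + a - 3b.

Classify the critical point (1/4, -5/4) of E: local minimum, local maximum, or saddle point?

The Hessian of E is constant: H = [[6, 2], [2, -2]].
det(H) = 6·(-2) − 2² = -16.
Since det(H) < 0, H is indefinite and the critical point is a saddle point.

saddle point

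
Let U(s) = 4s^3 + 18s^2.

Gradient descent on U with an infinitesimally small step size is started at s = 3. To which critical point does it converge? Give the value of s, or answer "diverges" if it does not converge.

0

U'(s) = 12s(s + 3), so U'(3) = 216.
Gradient descent moves in the -U' direction, i.e. s is decreasing.
The nearest critical point in that direction is s = 0, where U'' = 36 > 0 (a local minimum). The iterate converges there.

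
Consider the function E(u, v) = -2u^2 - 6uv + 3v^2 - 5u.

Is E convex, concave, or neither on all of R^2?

neither

E is quadratic, so its Hessian is the constant matrix H = [[-4, -6], [-6, 6]].
det(H) = -60, tr(H) = 2.
det(H) < 0, so H is indefinite: neither convex nor concave.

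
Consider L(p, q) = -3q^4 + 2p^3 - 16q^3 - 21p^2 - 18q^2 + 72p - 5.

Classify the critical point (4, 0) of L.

The mixed partial ∂²L/∂p∂q is 0, so the Hessian at any point is diag(L_pp, L_qq) = diag(6(2p - 7), -12(3q^2 + 8q + 3)).
At (4, 0): H = diag(6, -36).
The eigenvalues have opposite signs, so H is indefinite: a saddle point.

saddle point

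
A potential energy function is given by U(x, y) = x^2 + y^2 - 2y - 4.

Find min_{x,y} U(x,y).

U(x,y) separates as P(x) + Q(y) − 4, so its minimum is min P + min Q − 4.
P'(x) = 2x vanishes at x ∈ {0}; Q'(y) = 2y - 2 vanishes at y ∈ {1}.
Local minima of P (where P''>0): P(0)=0. Local minima of Q: Q(1)=-1.
So the global minimum of U is P(0) + Q(1) − 4 = 0 − 1 − 4 = -5, attained at (0, 1).

-5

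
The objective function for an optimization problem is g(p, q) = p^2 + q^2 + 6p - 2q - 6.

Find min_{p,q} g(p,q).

-16

g(p,q) separates as A(p) + B(q) − 6, so its minimum is min A + min B − 6.
A'(p) = 2p + 6 vanishes at p ∈ {-3}; B'(q) = 2q - 2 vanishes at q ∈ {1}.
Local minima of A (where A''>0): A(-3)=-9. Local minima of B: B(1)=-1.
So the global minimum of g is A(-3) + B(1) − 6 = -9 − 1 − 6 = -16, attained at (-3, 1).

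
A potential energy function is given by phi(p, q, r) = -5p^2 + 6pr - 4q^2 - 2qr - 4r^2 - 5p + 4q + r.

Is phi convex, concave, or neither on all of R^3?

phi is quadratic, so its Hessian is the constant matrix H = [[-10, 0, 6], [0, -8, -2], [6, -2, -8]].
Leading principal minors: -10, 80, -312.
Signs alternate −, +, − ⇒ H ≺ 0 ⇒ concave.

concave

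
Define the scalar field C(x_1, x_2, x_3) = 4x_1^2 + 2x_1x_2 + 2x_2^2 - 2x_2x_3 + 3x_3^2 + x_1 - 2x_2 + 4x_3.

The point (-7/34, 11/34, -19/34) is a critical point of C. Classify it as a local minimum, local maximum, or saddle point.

The Hessian is constant: H = [[8, 2, 0], [2, 4, -2], [0, -2, 6]].
Leading principal minors: Δ₁ = 8, Δ₂ = 28, Δ₃ = 136.
All leading minors are positive, so H is positive definite: a local minimum.

local minimum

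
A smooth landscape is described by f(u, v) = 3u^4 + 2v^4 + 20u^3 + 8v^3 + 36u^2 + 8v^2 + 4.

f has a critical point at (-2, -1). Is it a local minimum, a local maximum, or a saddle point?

The mixed partial ∂²f/∂u∂v is 0, so the Hessian at any point is diag(f_uu, f_vv) = diag(12(3u^2 + 10u + 6), 8(3v^2 + 6v + 2)).
At (-2, -1): H = diag(-24, -8).
Both eigenvalues are negative, so H is negative definite: a local maximum.

local maximum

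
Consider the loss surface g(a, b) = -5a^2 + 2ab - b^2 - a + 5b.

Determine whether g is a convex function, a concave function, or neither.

concave

g is quadratic, so its Hessian is the constant matrix H = [[-10, 2], [2, -2]].
det(H) = 16, tr(H) = -12.
det(H) > 0 and tr(H) < 0, so H is negative definite everywhere: concave.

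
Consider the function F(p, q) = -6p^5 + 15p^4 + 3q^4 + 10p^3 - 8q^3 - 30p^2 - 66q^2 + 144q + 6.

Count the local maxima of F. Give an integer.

F separates as a function of p plus a function of q, so ∇F=0 decouples.
∂F/∂p = -30p(p - 2)(p - 1)(p + 1) = 0 at p ∈ {-1, 0, 1, 2}; ∂F/∂q = 12(q - 4)(q - 1)(q + 3) = 0 at q ∈ {-3, 1, 4}.
The Hessian is diagonal: diag(F_pp, F_qq). Second derivatives: F_pp(-1)=180, F_pp(0)=-60, F_pp(1)=60, F_pp(2)=-180; F_qq(-3)=336, F_qq(1)=-144, F_qq(4)=252.
Local maxima occur where both diagonal entries negative: (0, 1), (2, 1). Count: 2.

2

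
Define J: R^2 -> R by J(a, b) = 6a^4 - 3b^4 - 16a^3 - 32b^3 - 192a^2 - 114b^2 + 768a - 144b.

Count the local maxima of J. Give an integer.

J separates as a function of a plus a function of b, so ∇J=0 decouples.
∂J/∂a = 24(a - 4)(a - 2)(a + 4) = 0 at a ∈ {-4, 2, 4}; ∂J/∂b = -12(b + 1)(b + 3)(b + 4) = 0 at b ∈ {-4, -3, -1}.
The Hessian is diagonal: diag(J_aa, J_bb). Second derivatives: J_aa(-4)=1152, J_aa(2)=-288, J_aa(4)=384; J_bb(-4)=-36, J_bb(-3)=24, J_bb(-1)=-72.
Local maxima occur where both diagonal entries negative: (2, -4), (2, -1). Count: 2.

2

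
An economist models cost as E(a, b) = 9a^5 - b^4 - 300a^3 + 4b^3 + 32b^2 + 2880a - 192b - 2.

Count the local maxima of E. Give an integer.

4

E separates as a function of a plus a function of b, so ∇E=0 decouples.
∂E/∂a = 45(a - 4)(a - 2)(a + 2)(a + 4) = 0 at a ∈ {-4, -2, 2, 4}; ∂E/∂b = -4(b - 4)(b - 3)(b + 4) = 0 at b ∈ {-4, 3, 4}.
The Hessian is diagonal: diag(E_aa, E_bb). Second derivatives: E_aa(-4)=-4320, E_aa(-2)=2160, E_aa(2)=-2160, E_aa(4)=4320; E_bb(-4)=-224, E_bb(3)=28, E_bb(4)=-32.
Local maxima occur where both diagonal entries negative: (-4, -4), (-4, 4), (2, -4), (2, 4). Count: 4.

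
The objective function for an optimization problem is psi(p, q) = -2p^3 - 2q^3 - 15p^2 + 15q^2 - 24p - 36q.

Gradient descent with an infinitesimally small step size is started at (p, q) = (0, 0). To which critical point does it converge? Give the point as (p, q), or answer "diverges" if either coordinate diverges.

diverges

psi is separable, so gradient descent decouples: p follows -∂psi/∂p, q follows -∂psi/∂q.
∂psi/∂p = -6(p + 1)(p + 4); at p=0 this is -24, so p increases.
∂psi/∂q = -6(q - 3)(q - 2); at q=0 this is -36, so q increases.
The p-coordinate has no critical point in that direction and runs off to infinity.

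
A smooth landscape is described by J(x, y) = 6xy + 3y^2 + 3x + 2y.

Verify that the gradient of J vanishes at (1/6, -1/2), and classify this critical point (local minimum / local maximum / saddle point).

∇J = (6y + 3, 6x + 6y + 2); substituting (1/6, -1/2) gives ∇J = (0, 0), so (1/6, -1/2) is indeed a critical point.
The Hessian of J is constant: H = [[0, 6], [6, 6]].
det(H) = 0·6 − 6² = -36.
Since det(H) < 0, H is indefinite and the critical point is a saddle point.

saddle point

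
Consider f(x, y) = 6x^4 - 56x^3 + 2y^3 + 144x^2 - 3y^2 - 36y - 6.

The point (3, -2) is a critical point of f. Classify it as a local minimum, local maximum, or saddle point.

local maximum

The mixed partial ∂²f/∂x∂y is 0, so the Hessian at any point is diag(f_xx, f_yy) = diag(24(3x^2 - 14x + 12), 6(2y - 1)).
At (3, -2): H = diag(-72, -30).
Both eigenvalues are negative, so H is negative definite: a local maximum.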